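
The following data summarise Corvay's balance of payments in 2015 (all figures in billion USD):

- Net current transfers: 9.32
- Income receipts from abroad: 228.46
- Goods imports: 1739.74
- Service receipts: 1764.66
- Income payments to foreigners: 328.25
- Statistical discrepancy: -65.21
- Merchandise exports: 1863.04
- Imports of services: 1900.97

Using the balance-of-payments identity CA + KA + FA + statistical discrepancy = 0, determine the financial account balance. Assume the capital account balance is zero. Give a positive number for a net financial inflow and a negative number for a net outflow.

168.69

Goods balance = 1863.04 - 1739.74 = 123.30
Services balance = 1764.66 - 1900.97 = -136.31
Trade balance (goods + services) = 123.30 + (-136.31) = -13.01
Net primary income = 228.46 - 328.25 = -99.79
Net secondary income = 9.32
Current account = -13.01 + (-99.79) + 9.32 = -103.48
Financial account = -(-103.48 + (-65.21)) = 168.69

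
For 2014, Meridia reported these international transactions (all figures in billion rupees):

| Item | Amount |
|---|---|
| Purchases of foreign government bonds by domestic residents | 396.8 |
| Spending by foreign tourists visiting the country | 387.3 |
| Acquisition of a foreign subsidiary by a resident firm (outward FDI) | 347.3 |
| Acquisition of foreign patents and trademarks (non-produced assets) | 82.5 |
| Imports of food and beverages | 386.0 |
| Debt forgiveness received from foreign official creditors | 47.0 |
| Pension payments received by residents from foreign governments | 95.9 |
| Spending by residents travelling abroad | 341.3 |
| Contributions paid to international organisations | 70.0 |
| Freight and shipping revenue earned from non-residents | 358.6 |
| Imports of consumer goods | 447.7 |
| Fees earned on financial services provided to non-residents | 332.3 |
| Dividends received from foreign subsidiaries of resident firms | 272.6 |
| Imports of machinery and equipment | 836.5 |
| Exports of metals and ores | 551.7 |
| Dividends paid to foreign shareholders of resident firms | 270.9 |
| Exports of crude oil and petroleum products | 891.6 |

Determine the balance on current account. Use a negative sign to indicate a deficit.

537.6

Goods: -836.5 - 386.0 + 551.7 - 447.7 + 891.6 = -226.9
Services: -341.3 + 387.3 + 358.6 + 332.3 = 736.9
Primary income: -270.9 + 272.6 = 1.7
Secondary income: 95.9 - 70.0 = 25.9
Current account = (-226.9) + 736.9 + 1.7 + 25.9 = 537.6
(Excluded from the current account — financial account: purchases of foreign government bonds by domestic residents 396.8, acquisition of a foreign subsidiary by a resident firm (outward FDI) 347.3; capital account: acquisition of foreign patents and trademarks (non-produced assets) 82.5, debt forgiveness received from foreign official creditors 47.0.)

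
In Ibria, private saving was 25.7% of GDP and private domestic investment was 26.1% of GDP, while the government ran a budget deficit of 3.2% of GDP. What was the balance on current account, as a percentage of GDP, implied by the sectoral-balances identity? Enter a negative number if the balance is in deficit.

By the sectoral-balances identity, CA = (S_private - I) + (T - G).
Private balance = 25.7 - 26.1 = -0.4
Government balance (T - G) = -3.2
CA = -0.4 + (-3.2) = -3.6

-3.6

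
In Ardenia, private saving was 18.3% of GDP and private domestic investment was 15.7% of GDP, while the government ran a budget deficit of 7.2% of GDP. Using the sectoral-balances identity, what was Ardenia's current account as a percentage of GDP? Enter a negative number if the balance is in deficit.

-4.6

By the sectoral-balances identity, CA = (S_private - I) + (T - G).
Private balance = 18.3 - 15.7 = 2.6
Government balance (T - G) = -7.2
CA = 2.6 + (-7.2) = -4.6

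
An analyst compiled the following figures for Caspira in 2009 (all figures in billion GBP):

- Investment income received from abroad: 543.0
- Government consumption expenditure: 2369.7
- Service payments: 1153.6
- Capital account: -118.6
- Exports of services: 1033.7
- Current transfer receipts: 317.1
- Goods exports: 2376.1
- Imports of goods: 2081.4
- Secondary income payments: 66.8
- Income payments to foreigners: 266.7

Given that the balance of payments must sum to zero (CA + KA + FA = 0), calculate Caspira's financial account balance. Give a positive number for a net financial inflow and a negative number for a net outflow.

Goods balance = 2376.1 - 2081.4 = 294.7
Services balance = 1033.7 - 1153.6 = -119.9
Trade balance (goods + services) = 294.7 + (-119.9) = 174.8
Net primary income = 543.0 - 266.7 = 276.3
Net secondary income = 317.1 - 66.8 = 250.3
Current account = 174.8 + 276.3 + 250.3 = 701.4
Financial account = -(701.4 + (-118.6)) = -582.8

-582.8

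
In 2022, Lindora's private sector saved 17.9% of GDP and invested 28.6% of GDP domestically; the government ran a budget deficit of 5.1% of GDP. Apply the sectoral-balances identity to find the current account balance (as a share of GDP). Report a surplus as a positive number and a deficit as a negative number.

-15.8

By the sectoral-balances identity, CA = (S_private - I) + (T - G).
Private balance = 17.9 - 28.6 = -10.7
Government balance (T - G) = -5.1
CA = -10.7 + (-5.1) = -15.8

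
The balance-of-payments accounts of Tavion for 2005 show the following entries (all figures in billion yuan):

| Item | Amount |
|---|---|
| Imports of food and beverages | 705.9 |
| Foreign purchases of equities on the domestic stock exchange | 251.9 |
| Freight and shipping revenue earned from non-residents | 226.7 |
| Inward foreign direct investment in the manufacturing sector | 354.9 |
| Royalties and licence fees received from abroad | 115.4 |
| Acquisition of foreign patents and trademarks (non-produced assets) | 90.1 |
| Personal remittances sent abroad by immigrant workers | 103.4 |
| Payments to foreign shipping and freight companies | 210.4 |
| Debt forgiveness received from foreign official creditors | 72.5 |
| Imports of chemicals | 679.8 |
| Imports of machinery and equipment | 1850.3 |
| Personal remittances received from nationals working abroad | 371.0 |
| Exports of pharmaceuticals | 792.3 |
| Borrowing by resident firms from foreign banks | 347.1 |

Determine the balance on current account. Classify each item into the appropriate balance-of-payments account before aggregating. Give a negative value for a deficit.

Goods: -705.9 - 1850.3 - 679.8 + 792.3 = -2443.7
Services: 226.7 + 115.4 - 210.4 = 131.7
Secondary income: -103.4 + 371.0 = 267.6
Current account = (-2443.7) + 131.7 + 267.6 = -2044.4
(Excluded from the current account — financial account: foreign purchases of equities on the domestic stock exchange 251.9, inward foreign direct investment in the manufacturing sector 354.9, borrowing by resident firms from foreign banks 347.1; capital account: acquisition of foreign patents and trademarks (non-produced assets) 90.1, debt forgiveness received from foreign official creditors 72.5.)

-2044.4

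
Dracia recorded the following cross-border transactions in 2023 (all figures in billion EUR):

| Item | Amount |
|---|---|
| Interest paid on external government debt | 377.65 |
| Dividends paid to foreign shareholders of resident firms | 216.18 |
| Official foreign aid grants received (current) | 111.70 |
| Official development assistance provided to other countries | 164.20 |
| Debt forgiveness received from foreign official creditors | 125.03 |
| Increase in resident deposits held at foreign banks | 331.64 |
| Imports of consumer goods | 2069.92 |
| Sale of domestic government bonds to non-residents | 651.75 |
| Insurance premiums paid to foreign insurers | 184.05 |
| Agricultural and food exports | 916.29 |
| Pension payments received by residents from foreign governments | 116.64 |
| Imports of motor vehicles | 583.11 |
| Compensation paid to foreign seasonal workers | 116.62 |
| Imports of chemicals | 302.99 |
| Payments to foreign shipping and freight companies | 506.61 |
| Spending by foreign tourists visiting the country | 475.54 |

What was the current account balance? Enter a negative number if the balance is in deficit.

Goods: -583.11 - 2069.92 + 916.29 - 302.99 = -2039.73
Services: 475.54 - 506.61 - 184.05 = -215.12
Primary income: -216.18 - 116.62 - 377.65 = -710.45
Secondary income: 111.70 - 164.20 + 116.64 = 64.14
Current account = (-2039.73) + (-215.12) + (-710.45) + 64.14 = -2901.16
(Excluded from the current account — capital account: debt forgiveness received from foreign official creditors 125.03; financial account: increase in resident deposits held at foreign banks 331.64, sale of domestic government bonds to non-residents 651.75.)

-2901.16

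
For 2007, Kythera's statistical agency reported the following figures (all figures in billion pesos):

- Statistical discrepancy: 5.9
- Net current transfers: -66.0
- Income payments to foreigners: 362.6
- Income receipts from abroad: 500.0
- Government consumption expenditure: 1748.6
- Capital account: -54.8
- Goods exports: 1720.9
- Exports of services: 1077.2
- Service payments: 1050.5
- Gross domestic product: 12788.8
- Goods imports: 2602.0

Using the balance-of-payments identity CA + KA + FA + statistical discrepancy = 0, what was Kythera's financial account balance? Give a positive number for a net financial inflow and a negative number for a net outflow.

Goods balance = 1720.9 - 2602.0 = -881.1
Services balance = 1077.2 - 1050.5 = 26.7
Trade balance (goods + services) = -881.1 + 26.7 = -854.4
Net primary income = 500.0 - 362.6 = 137.4
Net secondary income = -66.0
Current account = -854.4 + 137.4 + (-66.0) = -783.0
Financial account = -(-783.0 + (-54.8) + 5.9) = 831.9

831.9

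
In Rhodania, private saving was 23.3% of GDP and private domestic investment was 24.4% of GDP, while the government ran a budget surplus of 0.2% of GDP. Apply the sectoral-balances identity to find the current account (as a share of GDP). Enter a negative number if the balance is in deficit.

-0.9

By the sectoral-balances identity, CA = (S_private - I) + (T - G).
Private balance = 23.3 - 24.4 = -1.1
Government balance (T - G) = 0.2
CA = -1.1 + 0.2 = -0.9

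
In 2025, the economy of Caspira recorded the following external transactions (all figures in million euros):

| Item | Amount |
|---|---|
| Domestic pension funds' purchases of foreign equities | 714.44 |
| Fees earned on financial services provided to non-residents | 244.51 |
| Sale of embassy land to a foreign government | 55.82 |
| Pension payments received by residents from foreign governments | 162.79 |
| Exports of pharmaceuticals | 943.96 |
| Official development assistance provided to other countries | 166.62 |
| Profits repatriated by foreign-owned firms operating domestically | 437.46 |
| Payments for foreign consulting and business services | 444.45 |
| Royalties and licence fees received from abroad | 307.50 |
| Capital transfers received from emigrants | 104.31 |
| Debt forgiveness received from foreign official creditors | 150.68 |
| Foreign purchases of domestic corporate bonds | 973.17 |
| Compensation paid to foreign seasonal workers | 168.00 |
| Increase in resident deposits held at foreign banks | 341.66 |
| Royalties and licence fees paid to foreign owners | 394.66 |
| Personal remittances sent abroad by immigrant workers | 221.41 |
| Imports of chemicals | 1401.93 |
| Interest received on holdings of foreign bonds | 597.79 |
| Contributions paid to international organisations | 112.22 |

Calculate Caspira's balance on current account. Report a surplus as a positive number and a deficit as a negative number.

Goods: 943.96 - 1401.93 = -457.97
Services: 307.50 + 244.51 - 394.66 - 444.45 = -287.10
Primary income: 597.79 - 168.00 - 437.46 = -7.67
Secondary income: -221.41 + 162.79 - 112.22 - 166.62 = -337.46
Current account = (-457.97) + (-287.10) + (-7.67) + (-337.46) = -1090.20
(Excluded from the current account — financial account: domestic pension funds' purchases of foreign equities 714.44, foreign purchases of domestic corporate bonds 973.17, increase in resident deposits held at foreign banks 341.66; capital account: sale of embassy land to a foreign government 55.82, capital transfers received from emigrants 104.31, debt forgiveness received from foreign official creditors 150.68.)

-1090.20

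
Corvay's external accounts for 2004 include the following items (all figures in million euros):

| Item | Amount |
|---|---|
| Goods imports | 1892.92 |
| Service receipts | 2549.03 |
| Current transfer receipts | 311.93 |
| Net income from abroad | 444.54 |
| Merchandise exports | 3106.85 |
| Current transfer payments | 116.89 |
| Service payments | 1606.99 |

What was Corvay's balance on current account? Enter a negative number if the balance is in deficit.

Goods balance = 3106.85 - 1892.92 = 1213.93
Services balance = 2549.03 - 1606.99 = 942.04
Trade balance (goods + services) = 1213.93 + 942.04 = 2155.97
Net primary income = 444.54
Net secondary income = 311.93 - 116.89 = 195.04
Current account = 2155.97 + 444.54 + 195.04 = 2795.55

2795.55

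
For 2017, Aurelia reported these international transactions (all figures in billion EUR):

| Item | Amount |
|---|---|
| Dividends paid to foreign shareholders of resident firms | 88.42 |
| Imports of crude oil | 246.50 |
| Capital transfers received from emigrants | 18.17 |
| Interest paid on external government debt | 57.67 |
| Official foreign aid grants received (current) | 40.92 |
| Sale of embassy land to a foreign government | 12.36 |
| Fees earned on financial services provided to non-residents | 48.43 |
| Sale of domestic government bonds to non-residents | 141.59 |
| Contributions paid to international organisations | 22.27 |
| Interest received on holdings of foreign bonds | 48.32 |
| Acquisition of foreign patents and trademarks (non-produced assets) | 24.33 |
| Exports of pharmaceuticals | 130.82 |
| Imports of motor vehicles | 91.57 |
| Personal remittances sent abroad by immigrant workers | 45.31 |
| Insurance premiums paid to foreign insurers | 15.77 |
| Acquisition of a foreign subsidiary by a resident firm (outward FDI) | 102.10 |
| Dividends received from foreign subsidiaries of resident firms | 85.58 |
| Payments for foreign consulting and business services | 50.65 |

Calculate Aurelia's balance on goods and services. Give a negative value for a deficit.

Goods: -91.57 - 246.50 + 130.82 = -207.25
Services: -15.77 - 50.65 + 48.43 = -17.99
Trade balance = -207.25 + (-17.99) = -225.24
(Excluded from the trade balance — primary income: dividends paid to foreign shareholders of resident firms 88.42, interest paid on external government debt 57.67, interest received on holdings of foreign bonds 48.32, dividends received from foreign subsidiaries of resident firms 85.58; capital account: capital transfers received from emigrants 18.17, sale of embassy land to a foreign government 12.36, acquisition of foreign patents and trademarks (non-produced assets) 24.33; secondary income: official foreign aid grants received (current) 40.92, contributions paid to international organisations 22.27, personal remittances sent abroad by immigrant workers 45.31; financial account: sale of domestic government bonds to non-residents 141.59, acquisition of a foreign subsidiary by a resident firm (outward FDI) 102.10.)

-225.24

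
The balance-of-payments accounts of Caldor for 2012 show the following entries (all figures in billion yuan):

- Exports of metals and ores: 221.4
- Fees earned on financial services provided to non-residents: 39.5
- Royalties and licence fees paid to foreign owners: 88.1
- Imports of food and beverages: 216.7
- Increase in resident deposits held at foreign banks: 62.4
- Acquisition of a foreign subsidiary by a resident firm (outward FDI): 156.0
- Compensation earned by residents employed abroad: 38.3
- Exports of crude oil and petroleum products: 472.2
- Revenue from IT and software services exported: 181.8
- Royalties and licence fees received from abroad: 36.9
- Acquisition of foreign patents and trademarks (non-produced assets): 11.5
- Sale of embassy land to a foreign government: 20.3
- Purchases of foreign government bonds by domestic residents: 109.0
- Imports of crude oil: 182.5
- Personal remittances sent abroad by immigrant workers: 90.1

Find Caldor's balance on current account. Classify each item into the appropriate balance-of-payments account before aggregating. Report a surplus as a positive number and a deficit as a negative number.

412.7

Goods: 221.4 - 216.7 - 182.5 + 472.2 = 294.4
Services: 181.8 + 39.5 + 36.9 - 88.1 = 170.1
Primary income: 38.3
Secondary income: -90.1
Current account = 294.4 + 170.1 + 38.3 + (-90.1) = 412.7
(Excluded from the current account — financial account: increase in resident deposits held at foreign banks 62.4, acquisition of a foreign subsidiary by a resident firm (outward FDI) 156.0, purchases of foreign government bonds by domestic residents 109.0; capital account: acquisition of foreign patents and trademarks (non-produced assets) 11.5, sale of embassy land to a foreign government 20.3.)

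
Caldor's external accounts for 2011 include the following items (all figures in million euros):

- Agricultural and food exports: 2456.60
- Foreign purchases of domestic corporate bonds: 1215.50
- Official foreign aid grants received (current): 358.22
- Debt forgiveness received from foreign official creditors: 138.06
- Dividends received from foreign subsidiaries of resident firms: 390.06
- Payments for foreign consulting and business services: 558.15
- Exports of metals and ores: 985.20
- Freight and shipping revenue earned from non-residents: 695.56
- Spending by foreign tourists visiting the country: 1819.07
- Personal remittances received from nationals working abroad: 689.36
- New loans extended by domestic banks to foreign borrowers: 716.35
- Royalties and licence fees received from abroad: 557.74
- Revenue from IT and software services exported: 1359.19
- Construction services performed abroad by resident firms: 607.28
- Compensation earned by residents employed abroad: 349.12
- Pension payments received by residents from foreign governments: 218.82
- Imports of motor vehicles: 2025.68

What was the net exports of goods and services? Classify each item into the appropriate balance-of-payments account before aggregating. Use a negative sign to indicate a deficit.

Goods: -2025.68 + 2456.60 + 985.20 = 1416.12
Services: 607.28 + 695.56 + 1819.07 + 1359.19 - 558.15 + 557.74 = 4480.69
Trade balance = 1416.12 + 4480.69 = 5896.81
(Excluded from the trade balance — financial account: foreign purchases of domestic corporate bonds 1215.50, new loans extended by domestic banks to foreign borrowers 716.35; secondary income: official foreign aid grants received (current) 358.22, personal remittances received from nationals working abroad 689.36, pension payments received by residents from foreign governments 218.82; capital account: debt forgiveness received from foreign official creditors 138.06; primary income: dividends received from foreign subsidiaries of resident firms 390.06, compensation earned by residents employed abroad 349.12.)

5896.81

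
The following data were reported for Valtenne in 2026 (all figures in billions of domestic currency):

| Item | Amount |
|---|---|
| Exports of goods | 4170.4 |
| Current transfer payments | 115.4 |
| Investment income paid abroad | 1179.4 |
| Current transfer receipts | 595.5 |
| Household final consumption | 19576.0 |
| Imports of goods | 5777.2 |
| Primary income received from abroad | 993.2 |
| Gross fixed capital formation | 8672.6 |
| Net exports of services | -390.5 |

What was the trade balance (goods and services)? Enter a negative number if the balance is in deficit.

-1997.3

Goods balance = 4170.4 - 5777.2 = -1606.8
Services balance = -390.5
Trade balance (goods + services) = -1606.8 + (-390.5) = -1997.3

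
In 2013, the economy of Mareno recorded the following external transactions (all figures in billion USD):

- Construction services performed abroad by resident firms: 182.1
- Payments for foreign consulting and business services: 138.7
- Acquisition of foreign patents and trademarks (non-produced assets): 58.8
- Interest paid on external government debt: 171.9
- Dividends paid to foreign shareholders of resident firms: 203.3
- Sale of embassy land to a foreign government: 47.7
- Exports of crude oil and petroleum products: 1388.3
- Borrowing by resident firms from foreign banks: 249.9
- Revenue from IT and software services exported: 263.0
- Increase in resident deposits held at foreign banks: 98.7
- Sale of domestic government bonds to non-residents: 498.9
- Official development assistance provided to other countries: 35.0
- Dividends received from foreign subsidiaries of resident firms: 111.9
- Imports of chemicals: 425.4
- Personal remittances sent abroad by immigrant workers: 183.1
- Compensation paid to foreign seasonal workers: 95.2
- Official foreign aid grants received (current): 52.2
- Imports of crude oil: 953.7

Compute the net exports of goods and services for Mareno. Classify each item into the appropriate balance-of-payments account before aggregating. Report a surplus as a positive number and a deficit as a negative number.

Goods: 1388.3 - 425.4 - 953.7 = 9.2
Services: -138.7 + 263.0 + 182.1 = 306.4
Trade balance = 9.2 + 306.4 = 315.6
(Excluded from the trade balance — capital account: acquisition of foreign patents and trademarks (non-produced assets) 58.8, sale of embassy land to a foreign government 47.7; primary income: interest paid on external government debt 171.9, dividends paid to foreign shareholders of resident firms 203.3, dividends received from foreign subsidiaries of resident firms 111.9, compensation paid to foreign seasonal workers 95.2; financial account: borrowing by resident firms from foreign banks 249.9, increase in resident deposits held at foreign banks 98.7, sale of domestic government bonds to non-residents 498.9; secondary income: official development assistance provided to other countries 35.0, personal remittances sent abroad by immigrant workers 183.1, official foreign aid grants received (current) 52.2.)

315.6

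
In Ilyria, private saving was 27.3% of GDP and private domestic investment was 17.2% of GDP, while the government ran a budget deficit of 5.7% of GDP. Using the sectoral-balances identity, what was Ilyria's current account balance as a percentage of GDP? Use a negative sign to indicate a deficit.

4.4

By the sectoral-balances identity, CA = (S_private - I) + (T - G).
Private balance = 27.3 - 17.2 = 10.1
Government balance (T - G) = -5.7
CA = 10.1 + (-5.7) = 4.4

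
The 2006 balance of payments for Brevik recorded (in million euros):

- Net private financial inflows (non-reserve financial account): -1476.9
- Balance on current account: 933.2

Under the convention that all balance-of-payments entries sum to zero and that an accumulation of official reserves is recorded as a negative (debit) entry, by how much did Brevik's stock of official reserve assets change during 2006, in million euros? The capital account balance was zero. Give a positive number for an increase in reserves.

-543.7

Official reserve transactions balance = -(933.2 + (-1476.9)) = 543.7
An accumulation of reserves is recorded as a debit (negative entry), so the change in the stock of reserves is the negative of that balance.
Change in official reserves = -(543.7) = -543.7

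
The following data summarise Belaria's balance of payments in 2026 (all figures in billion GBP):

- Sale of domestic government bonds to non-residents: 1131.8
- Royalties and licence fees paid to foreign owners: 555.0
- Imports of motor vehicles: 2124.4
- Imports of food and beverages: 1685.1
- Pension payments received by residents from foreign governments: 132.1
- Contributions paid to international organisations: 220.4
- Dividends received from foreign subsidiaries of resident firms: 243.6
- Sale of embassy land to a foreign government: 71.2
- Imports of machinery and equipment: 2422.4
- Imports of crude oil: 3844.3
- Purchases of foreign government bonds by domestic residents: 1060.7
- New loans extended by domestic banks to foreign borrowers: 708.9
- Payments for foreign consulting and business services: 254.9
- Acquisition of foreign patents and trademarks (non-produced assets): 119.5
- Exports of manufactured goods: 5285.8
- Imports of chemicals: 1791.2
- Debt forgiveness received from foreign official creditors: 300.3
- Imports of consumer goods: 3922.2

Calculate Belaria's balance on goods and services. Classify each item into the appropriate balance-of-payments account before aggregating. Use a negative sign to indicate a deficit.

-11313.7

Goods: -1791.2 - 1685.1 - 3922.2 - 3844.3 + 5285.8 - 2422.4 - 2124.4 = -10503.8
Services: -555.0 - 254.9 = -809.9
Trade balance = -10503.8 + (-809.9) = -11313.7
(Excluded from the trade balance — financial account: sale of domestic government bonds to non-residents 1131.8, purchases of foreign government bonds by domestic residents 1060.7, new loans extended by domestic banks to foreign borrowers 708.9; secondary income: pension payments received by residents from foreign governments 132.1, contributions paid to international organisations 220.4; primary income: dividends received from foreign subsidiaries of resident firms 243.6; capital account: sale of embassy land to a foreign government 71.2, acquisition of foreign patents and trademarks (non-produced assets) 119.5, debt forgiveness received from foreign official creditors 300.3.)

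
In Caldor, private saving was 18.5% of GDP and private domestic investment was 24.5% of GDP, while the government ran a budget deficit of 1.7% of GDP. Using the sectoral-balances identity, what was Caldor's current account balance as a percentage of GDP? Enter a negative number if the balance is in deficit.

By the sectoral-balances identity, CA = (S_private - I) + (T - G).
Private balance = 18.5 - 24.5 = -6.0
Government balance (T - G) = -1.7
CA = -6.0 + (-1.7) = -7.7

-7.7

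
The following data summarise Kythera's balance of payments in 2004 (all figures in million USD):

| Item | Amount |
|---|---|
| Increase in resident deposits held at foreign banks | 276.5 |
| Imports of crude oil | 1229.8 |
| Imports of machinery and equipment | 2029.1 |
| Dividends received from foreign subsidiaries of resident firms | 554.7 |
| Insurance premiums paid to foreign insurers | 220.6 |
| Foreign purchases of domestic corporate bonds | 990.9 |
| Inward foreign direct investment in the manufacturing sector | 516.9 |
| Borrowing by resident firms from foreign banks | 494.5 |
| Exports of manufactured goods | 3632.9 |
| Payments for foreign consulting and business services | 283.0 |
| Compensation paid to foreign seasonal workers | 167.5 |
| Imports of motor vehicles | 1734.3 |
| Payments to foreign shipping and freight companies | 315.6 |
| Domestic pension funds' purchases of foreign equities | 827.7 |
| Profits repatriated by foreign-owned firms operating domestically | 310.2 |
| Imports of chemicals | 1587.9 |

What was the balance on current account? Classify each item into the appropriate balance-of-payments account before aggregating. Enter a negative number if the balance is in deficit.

Goods: 3632.9 - 1229.8 - 1587.9 - 1734.3 - 2029.1 = -2948.2
Services: -315.6 - 283.0 - 220.6 = -819.2
Primary income: -167.5 + 554.7 - 310.2 = 77.0
Current account = (-2948.2) + (-819.2) + 77.0 = -3690.4
(Excluded from the current account — financial account: increase in resident deposits held at foreign banks 276.5, foreign purchases of domestic corporate bonds 990.9, inward foreign direct investment in the manufacturing sector 516.9, borrowing by resident firms from foreign banks 494.5, domestic pension funds' purchases of foreign equities 827.7.)

-3690.4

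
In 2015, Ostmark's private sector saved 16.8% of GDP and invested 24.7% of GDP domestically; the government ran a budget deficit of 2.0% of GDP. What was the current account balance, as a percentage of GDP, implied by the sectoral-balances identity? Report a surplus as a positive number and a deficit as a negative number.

-9.9

By the sectoral-balances identity, CA = (S_private - I) + (T - G).
Private balance = 16.8 - 24.7 = -7.9
Government balance (T - G) = -2.0
CA = -7.9 + (-2.0) = -9.9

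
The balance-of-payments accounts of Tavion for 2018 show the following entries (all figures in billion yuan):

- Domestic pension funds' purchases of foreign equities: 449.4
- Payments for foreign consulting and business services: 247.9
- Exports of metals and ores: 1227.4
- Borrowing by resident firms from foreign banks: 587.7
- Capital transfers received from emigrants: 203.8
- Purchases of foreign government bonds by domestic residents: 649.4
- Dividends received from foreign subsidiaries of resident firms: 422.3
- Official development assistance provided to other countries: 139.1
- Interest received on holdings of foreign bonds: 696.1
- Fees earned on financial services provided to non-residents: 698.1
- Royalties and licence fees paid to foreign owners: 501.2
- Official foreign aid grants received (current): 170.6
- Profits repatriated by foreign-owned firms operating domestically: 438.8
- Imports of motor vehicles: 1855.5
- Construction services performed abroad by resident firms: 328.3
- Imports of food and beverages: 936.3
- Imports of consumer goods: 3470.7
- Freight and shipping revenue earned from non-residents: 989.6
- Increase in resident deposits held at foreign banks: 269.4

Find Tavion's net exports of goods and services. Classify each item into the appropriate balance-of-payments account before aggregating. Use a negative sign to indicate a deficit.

Goods: 1227.4 - 1855.5 - 3470.7 - 936.3 = -5035.1
Services: 989.6 - 501.2 + 698.1 + 328.3 - 247.9 = 1266.9
Trade balance = -5035.1 + 1266.9 = -3768.2
(Excluded from the trade balance — financial account: domestic pension funds' purchases of foreign equities 449.4, borrowing by resident firms from foreign banks 587.7, purchases of foreign government bonds by domestic residents 649.4, increase in resident deposits held at foreign banks 269.4; capital account: capital transfers received from emigrants 203.8; primary income: dividends received from foreign subsidiaries of resident firms 422.3, interest received on holdings of foreign bonds 696.1, profits repatriated by foreign-owned firms operating domestically 438.8; secondary income: official development assistance provided to other countries 139.1, official foreign aid grants received (current) 170.6.)

-3768.2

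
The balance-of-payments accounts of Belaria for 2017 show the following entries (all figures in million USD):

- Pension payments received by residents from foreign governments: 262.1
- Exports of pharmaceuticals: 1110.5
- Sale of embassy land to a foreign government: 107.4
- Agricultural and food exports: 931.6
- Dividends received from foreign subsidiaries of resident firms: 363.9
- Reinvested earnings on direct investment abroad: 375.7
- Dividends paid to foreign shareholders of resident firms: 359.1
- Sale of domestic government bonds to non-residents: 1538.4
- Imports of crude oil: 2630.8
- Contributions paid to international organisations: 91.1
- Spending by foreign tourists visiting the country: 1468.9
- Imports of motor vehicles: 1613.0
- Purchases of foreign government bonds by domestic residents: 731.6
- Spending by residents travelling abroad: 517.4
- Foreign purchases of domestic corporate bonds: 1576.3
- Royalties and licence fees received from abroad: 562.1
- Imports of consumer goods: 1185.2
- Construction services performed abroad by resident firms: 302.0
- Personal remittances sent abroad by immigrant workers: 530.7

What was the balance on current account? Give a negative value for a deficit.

-1550.5

Goods: 1110.5 - 1613.0 + 931.6 - 1185.2 - 2630.8 = -3386.9
Services: 302.0 + 1468.9 - 517.4 + 562.1 = 1815.6
Primary income: 375.7 + 363.9 - 359.1 = 380.5
Secondary income: -530.7 + 262.1 - 91.1 = -359.7
Current account = (-3386.9) + 1815.6 + 380.5 + (-359.7) = -1550.5
(Excluded from the current account — capital account: sale of embassy land to a foreign government 107.4; financial account: sale of domestic government bonds to non-residents 1538.4, purchases of foreign government bonds by domestic residents 731.6, foreign purchases of domestic corporate bonds 1576.3.)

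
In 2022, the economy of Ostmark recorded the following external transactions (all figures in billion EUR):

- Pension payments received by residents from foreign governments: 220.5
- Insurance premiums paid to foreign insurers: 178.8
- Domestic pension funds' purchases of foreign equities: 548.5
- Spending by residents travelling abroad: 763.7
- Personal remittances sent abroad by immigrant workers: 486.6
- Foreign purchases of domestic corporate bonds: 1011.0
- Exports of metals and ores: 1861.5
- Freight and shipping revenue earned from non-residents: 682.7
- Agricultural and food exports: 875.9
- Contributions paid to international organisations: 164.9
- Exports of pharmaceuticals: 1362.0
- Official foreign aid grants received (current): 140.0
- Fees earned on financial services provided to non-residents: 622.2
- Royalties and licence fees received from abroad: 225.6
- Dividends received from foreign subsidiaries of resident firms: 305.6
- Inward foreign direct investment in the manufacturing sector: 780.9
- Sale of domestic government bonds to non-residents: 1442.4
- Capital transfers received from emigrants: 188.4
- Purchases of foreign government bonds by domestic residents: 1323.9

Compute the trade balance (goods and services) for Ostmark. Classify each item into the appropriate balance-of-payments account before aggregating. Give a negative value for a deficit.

Goods: 1861.5 + 875.9 + 1362.0 = 4099.4
Services: 225.6 + 622.2 - 178.8 + 682.7 - 763.7 = 588.0
Trade balance = 4099.4 + 588.0 = 4687.4
(Excluded from the trade balance — secondary income: pension payments received by residents from foreign governments 220.5, personal remittances sent abroad by immigrant workers 486.6, contributions paid to international organisations 164.9, official foreign aid grants received (current) 140.0; financial account: domestic pension funds' purchases of foreign equities 548.5, foreign purchases of domestic corporate bonds 1011.0, inward foreign direct investment in the manufacturing sector 780.9, sale of domestic government bonds to non-residents 1442.4, purchases of foreign government bonds by domestic residents 1323.9; primary income: dividends received from foreign subsidiaries of resident firms 305.6; capital account: capital transfers received from emigrants 188.4.)

4687.4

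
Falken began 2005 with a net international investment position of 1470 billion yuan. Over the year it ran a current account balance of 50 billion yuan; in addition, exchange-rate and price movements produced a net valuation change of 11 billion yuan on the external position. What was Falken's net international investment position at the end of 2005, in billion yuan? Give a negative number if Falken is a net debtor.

Change in NIIP = current account + net valuation change = 50 + 11 = 61
End-of-year NIIP = 1470 + 61 = 1531

1531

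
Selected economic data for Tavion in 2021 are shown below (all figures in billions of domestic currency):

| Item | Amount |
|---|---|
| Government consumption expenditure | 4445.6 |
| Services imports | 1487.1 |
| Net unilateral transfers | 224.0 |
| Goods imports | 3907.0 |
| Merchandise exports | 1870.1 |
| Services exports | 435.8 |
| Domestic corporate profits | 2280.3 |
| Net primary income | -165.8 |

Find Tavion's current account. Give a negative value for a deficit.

-3030.0

Goods balance = 1870.1 - 3907.0 = -2036.9
Services balance = 435.8 - 1487.1 = -1051.3
Trade balance (goods + services) = -2036.9 + (-1051.3) = -3088.2
Net primary income = -165.8
Net secondary income = 224.0
Current account = -3088.2 + (-165.8) + 224.0 = -3030.0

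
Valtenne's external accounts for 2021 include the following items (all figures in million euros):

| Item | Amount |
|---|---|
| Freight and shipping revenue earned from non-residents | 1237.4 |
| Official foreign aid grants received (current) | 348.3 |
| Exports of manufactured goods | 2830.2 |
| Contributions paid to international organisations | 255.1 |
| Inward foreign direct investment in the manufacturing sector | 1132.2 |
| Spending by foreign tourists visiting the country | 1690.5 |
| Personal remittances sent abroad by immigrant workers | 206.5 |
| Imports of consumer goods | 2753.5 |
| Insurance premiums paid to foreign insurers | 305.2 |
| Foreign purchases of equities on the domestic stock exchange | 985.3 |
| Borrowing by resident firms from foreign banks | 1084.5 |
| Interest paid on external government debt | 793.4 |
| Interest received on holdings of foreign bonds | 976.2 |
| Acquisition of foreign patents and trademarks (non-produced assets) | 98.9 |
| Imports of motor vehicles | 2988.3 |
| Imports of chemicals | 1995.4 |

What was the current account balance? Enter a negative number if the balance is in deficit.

Goods: -1995.4 - 2988.3 + 2830.2 - 2753.5 = -4907.0
Services: 1690.5 - 305.2 + 1237.4 = 2622.7
Primary income: -793.4 + 976.2 = 182.8
Secondary income: -206.5 - 255.1 + 348.3 = -113.3
Current account = (-4907.0) + 2622.7 + 182.8 + (-113.3) = -2214.8
(Excluded from the current account — financial account: inward foreign direct investment in the manufacturing sector 1132.2, foreign purchases of equities on the domestic stock exchange 985.3, borrowing by resident firms from foreign banks 1084.5; capital account: acquisition of foreign patents and trademarks (non-produced assets) 98.9.)

-2214.8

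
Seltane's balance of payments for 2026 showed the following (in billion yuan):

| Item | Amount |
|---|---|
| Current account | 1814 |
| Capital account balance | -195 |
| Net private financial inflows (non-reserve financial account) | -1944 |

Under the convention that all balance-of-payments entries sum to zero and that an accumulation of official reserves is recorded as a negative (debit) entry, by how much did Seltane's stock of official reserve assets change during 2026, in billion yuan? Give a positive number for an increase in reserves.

Official reserve transactions balance = -(1814 + (-195) + (-1944)) = 325
An accumulation of reserves is recorded as a debit (negative entry), so the change in the stock of reserves is the negative of that balance.
Change in official reserves = -(325) = -325

-325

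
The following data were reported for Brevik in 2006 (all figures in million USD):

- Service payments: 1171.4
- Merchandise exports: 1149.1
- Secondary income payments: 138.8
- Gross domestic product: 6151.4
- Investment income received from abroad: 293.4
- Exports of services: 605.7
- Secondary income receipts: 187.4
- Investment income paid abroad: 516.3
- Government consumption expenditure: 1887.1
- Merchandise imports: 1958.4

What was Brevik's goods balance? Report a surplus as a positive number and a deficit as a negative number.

-809.3

Goods balance = 1149.1 - 1958.4 = -809.3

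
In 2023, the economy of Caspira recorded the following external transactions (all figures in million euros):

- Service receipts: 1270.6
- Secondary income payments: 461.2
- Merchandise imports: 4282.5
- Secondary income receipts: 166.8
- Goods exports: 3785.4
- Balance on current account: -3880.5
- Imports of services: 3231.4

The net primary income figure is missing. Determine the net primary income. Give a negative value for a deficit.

-1128.2

Current account = goods balance + services balance + net primary income + net secondary income
Sum of the known components = -2752.3
Net primary income = CA - (known components) = -3880.5 - (-2752.3) = -1128.2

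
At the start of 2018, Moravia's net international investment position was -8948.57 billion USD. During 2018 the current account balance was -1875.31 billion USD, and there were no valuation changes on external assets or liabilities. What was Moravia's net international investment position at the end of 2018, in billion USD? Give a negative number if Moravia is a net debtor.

-10823.88

With no valuation effects, change in NIIP = current account = -1875.31
End-of-year NIIP = -8948.57 + (-1875.31) = -10823.88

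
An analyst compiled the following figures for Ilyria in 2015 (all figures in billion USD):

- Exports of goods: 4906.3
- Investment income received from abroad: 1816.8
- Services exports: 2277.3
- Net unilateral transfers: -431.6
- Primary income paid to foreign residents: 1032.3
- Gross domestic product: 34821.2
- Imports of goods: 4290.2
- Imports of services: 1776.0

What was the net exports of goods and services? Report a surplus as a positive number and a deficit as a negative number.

Goods balance = 4906.3 - 4290.2 = 616.1
Services balance = 2277.3 - 1776.0 = 501.3
Trade balance (goods + services) = 616.1 + 501.3 = 1117.4

1117.4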